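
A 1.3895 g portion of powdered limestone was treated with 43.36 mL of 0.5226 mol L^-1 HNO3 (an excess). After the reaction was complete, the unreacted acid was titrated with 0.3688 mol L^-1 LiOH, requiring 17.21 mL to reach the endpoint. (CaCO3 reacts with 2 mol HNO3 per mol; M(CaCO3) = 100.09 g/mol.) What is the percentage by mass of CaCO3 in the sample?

Total n(HNO3) added = 0.5226 x 0.04336 = 0.02266 mol.
n(LiOH) used = 0.3688 x 0.01721 = 0.006347 mol, which equals the excess n(HNO3).
So n(HNO3) consumed by the sample = 0.02266 - 0.006347 = 0.01631 mol.
n(CaCO3) = 0.01631 / 2 = 0.008156 mol.
mass CaCO3 = 0.008156 x 100.09 = 0.8164 g, so %CaCO3 = 0.8164/1.3895 x 100 = 58.8%.

58.8%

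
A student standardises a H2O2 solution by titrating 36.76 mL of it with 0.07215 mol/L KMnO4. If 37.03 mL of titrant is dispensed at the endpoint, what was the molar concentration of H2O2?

n(KMnO4) = 0.07215 x 0.03703 = 0.002672 mol.
From the balanced equation, 2 mol KMnO4 reacts with 5 mol H2O2, so n(H2O2) = 0.002672 x 5/2 = 0.006679 mol.
[H2O2] = 0.006679 / 0.03676 L = 0.182 M.

0.182 M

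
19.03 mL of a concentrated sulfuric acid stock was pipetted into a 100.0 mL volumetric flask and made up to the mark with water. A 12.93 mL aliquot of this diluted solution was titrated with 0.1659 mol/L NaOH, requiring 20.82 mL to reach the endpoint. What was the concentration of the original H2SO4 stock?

0.702 M

n(NaOH) = 0.1659 x 0.02082 = 0.003454 mol.
n(H2SO4) in the aliquot = 0.003454 x 1/2 = 0.001727 mol.
[diluted H2SO4] = 0.001727 / 0.01293 = 0.1336 M.
Dilution factor = 100.0/19.03 = 5.255, so [stock] = 0.1336 x 5.255 = 0.702 M.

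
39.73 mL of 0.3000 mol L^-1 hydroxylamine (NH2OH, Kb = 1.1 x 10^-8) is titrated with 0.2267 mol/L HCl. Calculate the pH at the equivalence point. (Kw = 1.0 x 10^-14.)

n(NH2OH) = 0.3000 x 0.03973 = 0.01192 mol; V(HCl) at equivalence = 0.01192/0.2267 = 0.05258 L.
At equivalence the base is fully converted to NH3OH+; total volume = 0.09231 L, so [NH3OH+] = 0.01192/0.09231 = 0.1291 M.
Ka(NH3OH+) = Kw/Kb = 1.0e-14 / 1.1 x 10^-8 = 9.09e-7.
[H^+] = sqrt(Ka x [NH3OH+]) = sqrt(9.09e-7 x 0.1291) = 0.000343 M.
pH = -log(0.000343) = 3.47.

3.47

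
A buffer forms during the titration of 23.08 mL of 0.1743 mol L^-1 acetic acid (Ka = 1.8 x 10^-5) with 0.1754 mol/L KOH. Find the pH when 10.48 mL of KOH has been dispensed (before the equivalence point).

4.67

Initial n(CH3COOH) = 0.1743 x 0.02308 = 0.004023 mol.
n(KOH) added = 0.1754 x 0.01048 = 0.001838 mol, converting that many moles of CH3COOH to CH3COO-.
Remaining n(CH3COOH) = 0.002185 mol; n(CH3COO-) = 0.001838 mol.
By Henderson-Hasselbalch, pH = pKa + log([A^-]/[HA]) = 4.74 + log(0.001838/0.002185) = 4.74 + (-0.07) = 4.67.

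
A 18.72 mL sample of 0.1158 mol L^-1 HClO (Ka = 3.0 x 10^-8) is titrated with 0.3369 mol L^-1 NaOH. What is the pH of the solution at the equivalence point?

n(HClO) = 0.1158 x 0.01872 = 0.002168 mol; V(NaOH) at equivalence = 0.002168/0.3369 = 0.006434 L.
At equivalence all the acid is converted to ClO-; total volume = 0.01872 + 0.006434 = 0.02515 L, so [ClO-] = 0.002168/0.02515 = 0.08618 M.
Kb = Kw/Ka = 1.0e-14 / 3.0 x 10^-8 = 3.33e-7.
[OH^-] = sqrt(Kb x [ClO-]) = sqrt(3.33e-7 x 0.08618) = 0.000169 M.
pOH = 3.77, so pH = 14.00 - 3.77 = 10.23.

10.23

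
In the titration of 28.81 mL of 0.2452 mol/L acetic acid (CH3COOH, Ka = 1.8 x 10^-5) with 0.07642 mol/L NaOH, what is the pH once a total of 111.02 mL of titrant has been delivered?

n(acid) = 0.2452 x 0.02881 = 0.007064 mol; n(NaOH) added = 0.07642 x 0.1110 = 0.008484 mol.
Base is in excess by 0.008484 - 0.007064 = 0.001420 mol in a total volume of 0.1398 L.
[OH^-] = 0.001420/0.1398 = 0.01015 M, so pOH = 1.99 and pH = 14.00 - 1.99 = 12.01.

12.01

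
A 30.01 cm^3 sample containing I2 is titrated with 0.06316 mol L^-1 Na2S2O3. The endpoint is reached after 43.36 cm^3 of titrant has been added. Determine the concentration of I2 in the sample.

0.0456 M

n(Na2S2O3) = 0.06316 x 0.04336 = 0.002739 mol.
From the balanced equation, 2 mol Na2S2O3 reacts with 1 mol I2, so n(I2) = 0.002739 x 1/2 = 0.001369 mol.
[I2] = 0.001369 / 0.03001 L = 0.0456 M.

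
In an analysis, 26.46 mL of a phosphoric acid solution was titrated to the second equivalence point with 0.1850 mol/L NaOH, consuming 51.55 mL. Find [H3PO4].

0.180 M

n(NaOH) = 0.1850 x 0.05155 = 0.009537 mol.
At the second equivalence point, 2 mol OH^- react per mol H3PO4, so n(H3PO4) = 0.009537 / 2 = 0.004768 mol.
[H3PO4] = 0.004768 / 0.02646 L = 0.180 M.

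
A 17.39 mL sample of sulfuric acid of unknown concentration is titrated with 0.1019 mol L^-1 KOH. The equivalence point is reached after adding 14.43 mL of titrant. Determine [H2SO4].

0.0423 M

n(KOH) delivered = 0.1019 x 0.01443 = 0.001470 mol.
The reaction is 1 H2SO4 + 2 KOH, so n(H2SO4) = 0.001470 x 1/2 = 0.0007352 mol.
[H2SO4] = 0.0007352 mol / 0.01739 L = 0.0423 M.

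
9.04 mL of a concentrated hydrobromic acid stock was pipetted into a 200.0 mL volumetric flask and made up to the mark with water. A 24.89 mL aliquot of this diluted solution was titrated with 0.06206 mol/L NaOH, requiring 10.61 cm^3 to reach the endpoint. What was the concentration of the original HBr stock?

0.585 M

n(NaOH) = 0.06206 x 0.01061 = 0.0006585 mol.
n(HBr) in the aliquot = 0.0006585 mol.
[diluted HBr] = 0.0006585 / 0.02489 = 0.02645 M.
Dilution factor = 200.0/9.040 = 22.12, so [stock] = 0.02645 x 22.12 = 0.585 M.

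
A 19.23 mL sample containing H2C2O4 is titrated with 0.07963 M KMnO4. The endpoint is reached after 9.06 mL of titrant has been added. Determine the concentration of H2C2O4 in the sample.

n(KMnO4) = 0.07963 x 0.009060 = 0.0007214 mol.
From the balanced equation, 2 mol KMnO4 reacts with 5 mol H2C2O4, so n(H2C2O4) = 0.0007214 x 5/2 = 0.001804 mol.
[H2C2O4] = 0.001804 / 0.01923 L = 0.0938 M.

0.0938 M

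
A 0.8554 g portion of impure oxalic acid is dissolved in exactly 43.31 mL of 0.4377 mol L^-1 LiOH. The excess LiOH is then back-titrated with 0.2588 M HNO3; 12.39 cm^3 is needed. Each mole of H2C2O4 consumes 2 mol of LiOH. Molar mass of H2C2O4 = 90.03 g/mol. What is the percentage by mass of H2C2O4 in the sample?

Total n(LiOH) added = 0.4377 x 0.04331 = 0.01896 mol.
n(HNO3) used = 0.2588 x 0.01239 = 0.003207 mol, which equals the excess n(LiOH).
So n(LiOH) consumed by the sample = 0.01896 - 0.003207 = 0.01575 mol.
n(H2C2O4) = 0.01575 / 2 = 0.007875 mol.
mass H2C2O4 = 0.007875 x 90.03 = 0.7090 g, so %H2C2O4 = 0.7090/0.8554 x 100 = 82.9%.

82.9%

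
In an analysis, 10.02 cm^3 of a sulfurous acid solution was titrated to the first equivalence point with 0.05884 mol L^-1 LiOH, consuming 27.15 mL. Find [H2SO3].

n(LiOH) = 0.05884 x 0.02715 = 0.001598 mol.
At the first equivalence point, 1 mol OH^- react per mol H2SO3, so n(H2SO3) = 0.001598 / 1 = 0.001598 mol.
[H2SO3] = 0.001598 / 0.01002 L = 0.159 M.

0.159 M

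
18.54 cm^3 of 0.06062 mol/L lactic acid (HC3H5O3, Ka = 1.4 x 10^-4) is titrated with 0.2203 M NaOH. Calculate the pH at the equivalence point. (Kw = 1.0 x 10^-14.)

8.27

n(HC3H5O3) = 0.06062 x 0.01854 = 0.001124 mol; V(NaOH) at equivalence = 0.001124/0.2203 = 0.005102 L.
At equivalence all the acid is converted to C3H5O3-; total volume = 0.01854 + 0.005102 = 0.02364 L, so [C3H5O3-] = 0.001124/0.02364 = 0.04754 M.
Kb = Kw/Ka = 1.0e-14 / 1.4 x 10^-4 = 7.14e-11.
[OH^-] = sqrt(Kb x [C3H5O3-]) = sqrt(7.14e-11 x 0.04754) = 1.84e-6 M.
pOH = 5.73, so pH = 14.00 - 5.73 = 8.27.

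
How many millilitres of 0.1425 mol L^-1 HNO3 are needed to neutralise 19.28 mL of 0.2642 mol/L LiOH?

n(LiOH) = 0.2642 mol/L x 0.01928 L = 0.005094 mol.
At equivalence n(HNO3) = n(LiOH) = 0.005094 mol.
V(HNO3) = 0.005094 / 0.1425 = 0.03575 L = 35.7 mL.

35.7 mL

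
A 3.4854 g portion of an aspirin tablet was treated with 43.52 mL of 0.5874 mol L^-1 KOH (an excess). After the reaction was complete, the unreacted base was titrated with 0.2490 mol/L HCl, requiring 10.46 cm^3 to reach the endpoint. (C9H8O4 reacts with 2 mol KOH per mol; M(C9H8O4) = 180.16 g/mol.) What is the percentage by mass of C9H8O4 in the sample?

59.3%

Total n(KOH) added = 0.5874 x 0.04352 = 0.02556 mol.
n(HCl) used = 0.2490 x 0.01046 = 0.002605 mol, which equals the excess n(KOH).
So n(KOH) consumed by the sample = 0.02556 - 0.002605 = 0.02296 mol.
n(C9H8O4) = 0.02296 / 2 = 0.01148 mol.
mass C9H8O4 = 0.01148 x 180.16 = 2.068 g, so %C9H8O4 = 2.068/3.4854 x 100 = 59.3%.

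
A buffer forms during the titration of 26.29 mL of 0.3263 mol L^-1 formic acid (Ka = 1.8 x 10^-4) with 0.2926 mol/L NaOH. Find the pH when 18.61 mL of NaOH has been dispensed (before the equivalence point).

3.98

Initial n(HCOOH) = 0.3263 x 0.02629 = 0.008578 mol.
n(NaOH) added = 0.2926 x 0.01861 = 0.005445 mol, converting that many moles of HCOOH to HCOO-.
Remaining n(HCOOH) = 0.003133 mol; n(HCOO-) = 0.005445 mol.
By Henderson-Hasselbalch, pH = pKa + log([A^-]/[HA]) = 3.74 + log(0.005445/0.003133) = 3.74 + (+0.24) = 3.98.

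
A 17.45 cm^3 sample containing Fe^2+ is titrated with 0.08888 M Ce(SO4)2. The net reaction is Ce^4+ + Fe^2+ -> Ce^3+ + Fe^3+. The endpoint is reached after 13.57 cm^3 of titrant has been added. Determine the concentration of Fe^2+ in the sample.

n(Ce(SO4)2) = 0.08888 x 0.01357 = 0.001206 mol.
From the balanced equation, 1 mol Ce(SO4)2 reacts with 1 mol Fe^2+, so n(Fe^2+) = 0.001206 x 1/1 = 0.001206 mol.
[Fe^2+] = 0.001206 / 0.01745 L = 0.0691 M.

0.0691 M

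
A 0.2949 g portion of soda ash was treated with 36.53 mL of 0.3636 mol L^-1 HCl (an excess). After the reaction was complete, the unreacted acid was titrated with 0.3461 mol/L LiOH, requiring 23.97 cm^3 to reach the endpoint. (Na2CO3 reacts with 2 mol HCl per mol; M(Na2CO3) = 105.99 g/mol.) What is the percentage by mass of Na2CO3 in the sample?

Total n(HCl) added = 0.3636 x 0.03653 = 0.01328 mol.
n(LiOH) used = 0.3461 x 0.02397 = 0.008296 mol, which equals the excess n(HCl).
So n(HCl) consumed by the sample = 0.01328 - 0.008296 = 0.004986 mol.
n(Na2CO3) = 0.004986 / 2 = 0.002493 mol.
mass Na2CO3 = 0.002493 x 105.99 = 0.2642 g, so %Na2CO3 = 0.2642/0.2949 x 100 = 89.6%.

89.6%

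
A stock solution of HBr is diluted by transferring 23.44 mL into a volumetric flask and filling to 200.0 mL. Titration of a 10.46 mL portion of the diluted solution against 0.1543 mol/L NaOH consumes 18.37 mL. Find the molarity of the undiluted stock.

n(NaOH) = 0.1543 x 0.01837 = 0.002834 mol.
n(HBr) in the aliquot = 0.002834 mol.
[diluted HBr] = 0.002834 / 0.01046 = 0.2710 M.
Dilution factor = 200.0/23.44 = 8.532, so [stock] = 0.2710 x 8.532 = 2.31 M.

2.31 M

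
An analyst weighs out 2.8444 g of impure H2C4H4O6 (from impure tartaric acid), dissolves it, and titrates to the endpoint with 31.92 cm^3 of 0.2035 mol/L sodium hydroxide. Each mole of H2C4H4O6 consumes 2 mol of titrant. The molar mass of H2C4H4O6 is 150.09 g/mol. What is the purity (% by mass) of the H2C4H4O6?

n(NaOH) = 0.2035 x 0.03192 = 0.006496 mol.
n(H2C4H4O6) = 0.006496 / 2 = 0.003248 mol.
mass of H2C4H4O6 = 0.003248 x 150.09 = 0.4875 g.
% purity = 0.4875 / 2.8444 x 100 = 17.1%.

17.1%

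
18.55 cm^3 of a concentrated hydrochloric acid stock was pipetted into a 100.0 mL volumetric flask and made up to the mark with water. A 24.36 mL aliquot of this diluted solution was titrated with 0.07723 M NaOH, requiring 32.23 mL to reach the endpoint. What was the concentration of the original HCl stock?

n(NaOH) = 0.07723 x 0.03223 = 0.002489 mol.
n(HCl) in the aliquot = 0.002489 mol.
[diluted HCl] = 0.002489 / 0.02436 = 0.1022 M.
Dilution factor = 100.0/18.55 = 5.391, so [stock] = 0.1022 x 5.391 = 0.551 M.

0.551 M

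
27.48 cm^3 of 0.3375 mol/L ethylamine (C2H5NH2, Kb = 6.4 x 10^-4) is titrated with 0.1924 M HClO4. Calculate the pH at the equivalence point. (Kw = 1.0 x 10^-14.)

5.86

n(C2H5NH2) = 0.3375 x 0.02748 = 0.009275 mol; V(HClO4) at equivalence = 0.009275/0.1924 = 0.04820 L.
At equivalence the base is fully converted to C2H5NH3+; total volume = 0.07568 L, so [C2H5NH3+] = 0.009275/0.07568 = 0.1225 M.
Ka(C2H5NH3+) = Kw/Kb = 1.0e-14 / 6.4 x 10^-4 = 1.56e-11.
[H^+] = sqrt(Ka x [C2H5NH3+]) = sqrt(1.56e-11 x 0.1225) = 1.38e-6 M.
pH = -log(1.38e-6) = 5.86.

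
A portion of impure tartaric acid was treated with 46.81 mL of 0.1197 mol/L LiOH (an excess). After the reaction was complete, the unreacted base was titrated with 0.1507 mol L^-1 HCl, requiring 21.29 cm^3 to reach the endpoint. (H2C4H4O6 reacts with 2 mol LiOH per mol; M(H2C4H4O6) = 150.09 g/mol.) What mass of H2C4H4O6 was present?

0.180 g

Total n(LiOH) added = 0.1197 x 0.04681 = 0.005603 mol.
n(HCl) used = 0.1507 x 0.02129 = 0.003208 mol, which equals the excess n(LiOH).
So n(LiOH) consumed by the sample = 0.005603 - 0.003208 = 0.002395 mol.
n(H2C4H4O6) = 0.002395 / 2 = 0.001197 mol.
mass = 0.001197 mol x 150.09 g/mol = 0.180 g.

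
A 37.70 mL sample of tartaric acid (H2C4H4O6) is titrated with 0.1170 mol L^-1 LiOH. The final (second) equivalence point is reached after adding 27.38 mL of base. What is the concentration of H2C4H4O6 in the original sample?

n(LiOH) = 0.1170 x 0.02738 = 0.003203 mol.
At the final (second) equivalence point, 2 mol OH^- react per mol H2C4H4O6, so n(H2C4H4O6) = 0.003203 / 2 = 0.001602 mol.
[H2C4H4O6] = 0.001602 / 0.03770 L = 0.0425 M.

0.0425 M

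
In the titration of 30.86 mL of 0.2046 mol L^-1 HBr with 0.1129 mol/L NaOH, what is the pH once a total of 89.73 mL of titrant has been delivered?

n(acid) = 0.2046 x 0.03086 = 0.006314 mol; n(NaOH) added = 0.1129 x 0.08973 = 0.01013 mol.
Base is in excess by 0.01013 - 0.006314 = 0.003817 mol in a total volume of 0.1206 L.
[OH^-] = 0.003817/0.1206 = 0.03165 M, so pOH = 1.50 and pH = 14.00 - 1.50 = 12.50.

12.50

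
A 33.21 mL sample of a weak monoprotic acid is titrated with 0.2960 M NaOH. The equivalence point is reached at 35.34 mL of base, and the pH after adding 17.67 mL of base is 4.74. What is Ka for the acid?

1.8 x 10^-5

17.67 mL is half of the equivalence volume, so this is the half-equivalence point where [HA] = [A^-].
At half-equivalence pH = pKa, so pKa = 4.74.
Ka = 10^(-4.74) = 1.8 x 10^-5.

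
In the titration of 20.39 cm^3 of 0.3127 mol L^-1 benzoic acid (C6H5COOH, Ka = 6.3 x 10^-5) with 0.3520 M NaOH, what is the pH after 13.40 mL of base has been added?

Initial n(C6H5COOH) = 0.3127 x 0.02039 = 0.006376 mol.
n(NaOH) added = 0.3520 x 0.01340 = 0.004717 mol, converting that many moles of C6H5COOH to C6H5COO-.
Remaining n(C6H5COOH) = 0.001659 mol; n(C6H5COO-) = 0.004717 mol.
By Henderson-Hasselbalch, pH = pKa + log([A^-]/[HA]) = 4.20 + log(0.004717/0.001659) = 4.20 + (+0.45) = 4.65.

4.65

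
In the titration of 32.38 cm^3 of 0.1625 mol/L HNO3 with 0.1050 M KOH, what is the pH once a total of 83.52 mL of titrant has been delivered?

n(acid) = 0.1625 x 0.03238 = 0.005262 mol; n(KOH) added = 0.1050 x 0.08352 = 0.008770 mol.
Base is in excess by 0.008770 - 0.005262 = 0.003508 mol in a total volume of 0.1159 L.
[OH^-] = 0.003508/0.1159 = 0.03027 M, so pOH = 1.52 and pH = 14.00 - 1.52 = 12.48.

12.48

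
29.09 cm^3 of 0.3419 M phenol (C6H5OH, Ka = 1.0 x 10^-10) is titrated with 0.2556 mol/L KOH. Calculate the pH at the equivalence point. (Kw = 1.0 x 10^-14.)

11.58

n(C6H5OH) = 0.3419 x 0.02909 = 0.009946 mol; V(KOH) at equivalence = 0.009946/0.2556 = 0.03891 L.
At equivalence all the acid is converted to C6H5O-; total volume = 0.02909 + 0.03891 = 0.06800 L, so [C6H5O-] = 0.009946/0.06800 = 0.1463 M.
Kb = Kw/Ka = 1.0e-14 / 1.0 x 10^-10 = 0.000100.
[OH^-] = sqrt(Kb x [C6H5O-]) = sqrt(0.000100 x 0.1463) = 0.00382 M.
pOH = 2.42, so pH = 14.00 - 2.42 = 11.58.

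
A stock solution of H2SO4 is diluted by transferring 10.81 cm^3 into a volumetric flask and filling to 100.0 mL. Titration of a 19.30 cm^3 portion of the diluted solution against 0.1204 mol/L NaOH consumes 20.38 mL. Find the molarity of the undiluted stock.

0.588 M

n(NaOH) = 0.1204 x 0.02038 = 0.002454 mol.
n(H2SO4) in the aliquot = 0.002454 x 1/2 = 0.001227 mol.
[diluted H2SO4] = 0.001227 / 0.01930 = 0.06357 M.
Dilution factor = 100.0/10.81 = 9.251, so [stock] = 0.06357 x 9.251 = 0.588 M.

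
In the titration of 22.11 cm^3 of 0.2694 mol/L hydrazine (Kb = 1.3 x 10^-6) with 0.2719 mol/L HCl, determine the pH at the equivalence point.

n(N2H4) = 0.2694 x 0.02211 = 0.005956 mol; V(HCl) at equivalence = 0.005956/0.2719 = 0.02191 L.
At equivalence the base is fully converted to N2H5+; total volume = 0.04402 L, so [N2H5+] = 0.005956/0.04402 = 0.1353 M.
Ka(N2H5+) = Kw/Kb = 1.0e-14 / 1.3 x 10^-6 = 7.69e-9.
[H^+] = sqrt(Ka x [N2H5+]) = sqrt(7.69e-9 x 0.1353) = 3.23e-5 M.
pH = -log(3.23e-5) = 4.49.

4.49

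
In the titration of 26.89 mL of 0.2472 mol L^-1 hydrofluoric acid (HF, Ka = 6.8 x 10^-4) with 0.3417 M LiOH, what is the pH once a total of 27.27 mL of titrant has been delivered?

12.69

n(acid) = 0.2472 x 0.02689 = 0.006647 mol; n(LiOH) added = 0.3417 x 0.02727 = 0.009318 mol.
Base is in excess by 0.009318 - 0.006647 = 0.002671 mol in a total volume of 0.05416 L.
[OH^-] = 0.002671/0.05416 = 0.04932 M, so pOH = 1.31 and pH = 14.00 - 1.31 = 12.69.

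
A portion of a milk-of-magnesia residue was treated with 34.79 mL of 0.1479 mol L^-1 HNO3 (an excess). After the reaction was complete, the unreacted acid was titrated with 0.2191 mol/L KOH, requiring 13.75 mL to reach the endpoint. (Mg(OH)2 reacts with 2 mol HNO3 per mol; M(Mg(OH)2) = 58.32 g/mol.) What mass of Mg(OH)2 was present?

Total n(HNO3) added = 0.1479 x 0.03479 = 0.005145 mol.
n(KOH) used = 0.2191 x 0.01375 = 0.003013 mol, which equals the excess n(HNO3).
So n(HNO3) consumed by the sample = 0.005145 - 0.003013 = 0.002133 mol.
n(Mg(OH)2) = 0.002133 / 2 = 0.001066 mol.
mass = 0.001066 mol x 58.32 g/mol = 0.0622 g.

0.0622 g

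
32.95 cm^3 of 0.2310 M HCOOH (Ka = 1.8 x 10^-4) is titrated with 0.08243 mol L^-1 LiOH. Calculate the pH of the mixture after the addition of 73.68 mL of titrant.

4.34

Initial n(HCOOH) = 0.2310 x 0.03295 = 0.007611 mol.
n(LiOH) added = 0.08243 x 0.07368 = 0.006073 mol, converting that many moles of HCOOH to HCOO-.
Remaining n(HCOOH) = 0.001538 mol; n(HCOO-) = 0.006073 mol.
By Henderson-Hasselbalch, pH = pKa + log([A^-]/[HA]) = 3.74 + log(0.006073/0.001538) = 3.74 + (+0.60) = 4.34.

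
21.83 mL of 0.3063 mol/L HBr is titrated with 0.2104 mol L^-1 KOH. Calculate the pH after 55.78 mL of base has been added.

n(acid) = 0.3063 x 0.02183 = 0.006687 mol; n(KOH) added = 0.2104 x 0.05578 = 0.01174 mol.
Base is in excess by 0.01174 - 0.006687 = 0.005050 mol in a total volume of 0.07761 L.
[OH^-] = 0.005050/0.07761 = 0.06506 M, so pOH = 1.19 and pH = 14.00 - 1.19 = 12.81.

12.81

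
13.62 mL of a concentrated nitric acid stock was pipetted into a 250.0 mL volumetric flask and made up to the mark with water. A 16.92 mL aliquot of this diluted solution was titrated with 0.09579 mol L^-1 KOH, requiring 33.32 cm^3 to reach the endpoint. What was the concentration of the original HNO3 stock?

3.46 M

n(KOH) = 0.09579 x 0.03332 = 0.003192 mol.
n(HNO3) in the aliquot = 0.003192 mol.
[diluted HNO3] = 0.003192 / 0.01692 = 0.1886 M.
Dilution factor = 250.0/13.62 = 18.36, so [stock] = 0.1886 x 18.36 = 3.46 M.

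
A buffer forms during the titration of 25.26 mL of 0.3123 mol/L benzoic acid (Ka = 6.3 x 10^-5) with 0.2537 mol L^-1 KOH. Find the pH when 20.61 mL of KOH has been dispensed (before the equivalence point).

4.49

Initial n(C6H5COOH) = 0.3123 x 0.02526 = 0.007889 mol.
n(KOH) added = 0.2537 x 0.02061 = 0.005229 mol, converting that many moles of C6H5COOH to C6H5COO-.
Remaining n(C6H5COOH) = 0.002660 mol; n(C6H5COO-) = 0.005229 mol.
By Henderson-Hasselbalch, pH = pKa + log([A^-]/[HA]) = 4.20 + log(0.005229/0.002660) = 4.20 + (+0.29) = 4.49.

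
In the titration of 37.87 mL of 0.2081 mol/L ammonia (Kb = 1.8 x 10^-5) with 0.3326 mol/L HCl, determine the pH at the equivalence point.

n(NH3) = 0.2081 x 0.03787 = 0.007881 mol; V(HCl) at equivalence = 0.007881/0.3326 = 0.02369 L.
At equivalence the base is fully converted to NH4+; total volume = 0.06156 L, so [NH4+] = 0.007881/0.06156 = 0.1280 M.
Ka(NH4+) = Kw/Kb = 1.0e-14 / 1.8 x 10^-5 = 5.56e-10.
[H^+] = sqrt(Ka x [NH4+]) = sqrt(5.56e-10 x 0.1280) = 8.43e-6 M.
pH = -log(8.43e-6) = 5.07.

5.07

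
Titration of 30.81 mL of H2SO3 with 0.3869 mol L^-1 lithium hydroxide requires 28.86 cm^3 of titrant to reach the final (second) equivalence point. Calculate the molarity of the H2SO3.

n(LiOH) = 0.3869 x 0.02886 = 0.01117 mol.
At the final (second) equivalence point, 2 mol OH^- react per mol H2SO3, so n(H2SO3) = 0.01117 / 2 = 0.005583 mol.
[H2SO3] = 0.005583 / 0.03081 L = 0.181 M.

0.181 M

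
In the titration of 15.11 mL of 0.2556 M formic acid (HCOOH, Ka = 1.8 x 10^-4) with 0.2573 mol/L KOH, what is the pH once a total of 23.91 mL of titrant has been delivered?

12.77

n(acid) = 0.2556 x 0.01511 = 0.003862 mol; n(KOH) added = 0.2573 x 0.02391 = 0.006152 mol.
Base is in excess by 0.006152 - 0.003862 = 0.002290 mol in a total volume of 0.03902 L.
[OH^-] = 0.002290/0.03902 = 0.05869 M, so pOH = 1.23 and pH = 14.00 - 1.23 = 12.77.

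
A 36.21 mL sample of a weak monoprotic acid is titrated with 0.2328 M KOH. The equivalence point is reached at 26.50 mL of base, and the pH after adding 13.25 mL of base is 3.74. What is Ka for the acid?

1.8 x 10^-4

13.25 mL is half of the equivalence volume, so this is the half-equivalence point where [HA] = [A^-].
At half-equivalence pH = pKa, so pKa = 3.74.
Ka = 10^(-3.74) = 1.8 x 10^-4.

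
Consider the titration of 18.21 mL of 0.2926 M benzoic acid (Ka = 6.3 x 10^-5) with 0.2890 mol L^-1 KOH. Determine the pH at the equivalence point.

n(C6H5COOH) = 0.2926 x 0.01821 = 0.005328 mol; V(KOH) at equivalence = 0.005328/0.2890 = 0.01844 L.
At equivalence all the acid is converted to C6H5COO-; total volume = 0.01821 + 0.01844 = 0.03665 L, so [C6H5COO-] = 0.005328/0.03665 = 0.1454 M.
Kb = Kw/Ka = 1.0e-14 / 6.3 x 10^-5 = 1.59e-10.
[OH^-] = sqrt(Kb x [C6H5COO-]) = sqrt(1.59e-10 x 0.1454) = 4.80e-6 M.
pOH = 5.32, so pH = 14.00 - 5.32 = 8.68.

8.68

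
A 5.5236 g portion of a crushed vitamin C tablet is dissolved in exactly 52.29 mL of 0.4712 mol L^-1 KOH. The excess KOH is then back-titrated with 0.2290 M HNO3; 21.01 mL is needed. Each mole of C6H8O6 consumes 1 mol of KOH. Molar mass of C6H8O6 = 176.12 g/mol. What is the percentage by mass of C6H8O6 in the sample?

63.2%

Total n(KOH) added = 0.4712 x 0.05229 = 0.02464 mol.
n(HNO3) used = 0.2290 x 0.02101 = 0.004811 mol, which equals the excess n(KOH).
So n(KOH) consumed by the sample = 0.02464 - 0.004811 = 0.01983 mol.
n(C6H8O6) = 0.01983 / 1 = 0.01983 mol.
mass C6H8O6 = 0.01983 x 176.12 = 3.492 g, so %C6H8O6 = 3.492/5.5236 x 100 = 63.2%.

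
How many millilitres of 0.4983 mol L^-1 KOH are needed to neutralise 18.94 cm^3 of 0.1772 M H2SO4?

n(H2SO4) = 0.1772 mol/L x 0.01894 L = 0.003356 mol.
The neutralisation is 1 H2SO4 : 2 KOH, so n(KOH) = 0.003356 x 2/1 = 0.006712 mol.
V(KOH) = 0.006712 / 0.4983 = 0.01347 L = 13.5 mL.

13.5 mL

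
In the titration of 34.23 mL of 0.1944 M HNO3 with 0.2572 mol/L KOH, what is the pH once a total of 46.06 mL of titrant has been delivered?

n(acid) = 0.1944 x 0.03423 = 0.006654 mol; n(KOH) added = 0.2572 x 0.04606 = 0.01185 mol.
Base is in excess by 0.01185 - 0.006654 = 0.005192 mol in a total volume of 0.08029 L.
[OH^-] = 0.005192/0.08029 = 0.06467 M, so pOH = 1.19 and pH = 14.00 - 1.19 = 12.81.

12.81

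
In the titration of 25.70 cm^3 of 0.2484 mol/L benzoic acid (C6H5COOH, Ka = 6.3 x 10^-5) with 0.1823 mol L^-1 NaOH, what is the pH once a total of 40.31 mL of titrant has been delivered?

12.16

n(acid) = 0.2484 x 0.02570 = 0.006384 mol; n(NaOH) added = 0.1823 x 0.04031 = 0.007349 mol.
Base is in excess by 0.007349 - 0.006384 = 0.0009646 mol in a total volume of 0.06601 L.
[OH^-] = 0.0009646/0.06601 = 0.01461 M, so pOH = 1.84 and pH = 14.00 - 1.84 = 12.16.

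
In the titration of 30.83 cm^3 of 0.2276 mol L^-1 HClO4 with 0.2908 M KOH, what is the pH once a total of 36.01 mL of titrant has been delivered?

n(acid) = 0.2276 x 0.03083 = 0.007017 mol; n(KOH) added = 0.2908 x 0.03601 = 0.01047 mol.
Base is in excess by 0.01047 - 0.007017 = 0.003455 mol in a total volume of 0.06684 L.
[OH^-] = 0.003455/0.06684 = 0.05169 M, so pOH = 1.29 and pH = 14.00 - 1.29 = 12.71.

12.71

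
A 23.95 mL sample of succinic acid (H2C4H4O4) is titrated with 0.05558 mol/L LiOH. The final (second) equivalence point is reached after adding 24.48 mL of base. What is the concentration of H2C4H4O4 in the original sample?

n(LiOH) = 0.05558 x 0.02448 = 0.001361 mol.
At the final (second) equivalence point, 2 mol OH^- react per mol H2C4H4O4, so n(H2C4H4O4) = 0.001361 / 2 = 0.0006803 mol.
[H2C4H4O4] = 0.0006803 / 0.02395 L = 0.0284 M.

0.0284 M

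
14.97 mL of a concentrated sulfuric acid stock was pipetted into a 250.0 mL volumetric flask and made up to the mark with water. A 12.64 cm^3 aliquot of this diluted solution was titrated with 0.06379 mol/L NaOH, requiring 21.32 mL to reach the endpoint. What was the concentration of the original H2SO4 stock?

n(NaOH) = 0.06379 x 0.02132 = 0.001360 mol.
n(H2SO4) in the aliquot = 0.001360 x 1/2 = 0.0006800 mol.
[diluted H2SO4] = 0.0006800 / 0.01264 = 0.05380 M.
Dilution factor = 250.0/14.97 = 16.70, so [stock] = 0.05380 x 16.70 = 0.898 M.

0.898 M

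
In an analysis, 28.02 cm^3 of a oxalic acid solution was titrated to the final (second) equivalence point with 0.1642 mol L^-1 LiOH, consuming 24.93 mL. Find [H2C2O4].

n(LiOH) = 0.1642 x 0.02493 = 0.004094 mol.
At the final (second) equivalence point, 2 mol OH^- react per mol H2C2O4, so n(H2C2O4) = 0.004094 / 2 = 0.002047 mol.
[H2C2O4] = 0.002047 / 0.02802 L = 0.0730 M.

0.0730 M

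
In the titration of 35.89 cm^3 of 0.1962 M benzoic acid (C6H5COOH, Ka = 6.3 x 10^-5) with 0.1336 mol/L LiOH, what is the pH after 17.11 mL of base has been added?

3.88

Initial n(C6H5COOH) = 0.1962 x 0.03589 = 0.007042 mol.
n(LiOH) added = 0.1336 x 0.01711 = 0.002286 mol, converting that many moles of C6H5COOH to C6H5COO-.
Remaining n(C6H5COOH) = 0.004756 mol; n(C6H5COO-) = 0.002286 mol.
By Henderson-Hasselbalch, pH = pKa + log([A^-]/[HA]) = 4.20 + log(0.002286/0.004756) = 4.20 + (-0.32) = 3.88.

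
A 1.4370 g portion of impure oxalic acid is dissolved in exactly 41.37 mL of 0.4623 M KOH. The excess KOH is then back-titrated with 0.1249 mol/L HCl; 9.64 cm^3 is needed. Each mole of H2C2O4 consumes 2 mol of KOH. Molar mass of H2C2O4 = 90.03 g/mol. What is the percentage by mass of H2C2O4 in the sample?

56.1%

Total n(KOH) added = 0.4623 x 0.04137 = 0.01913 mol.
n(HCl) used = 0.1249 x 0.009640 = 0.001204 mol, which equals the excess n(KOH).
So n(KOH) consumed by the sample = 0.01913 - 0.001204 = 0.01792 mol.
n(H2C2O4) = 0.01792 / 2 = 0.008961 mol.
mass H2C2O4 = 0.008961 x 90.03 = 0.8067 g, so %H2C2O4 = 0.8067/1.4370 x 100 = 56.1%.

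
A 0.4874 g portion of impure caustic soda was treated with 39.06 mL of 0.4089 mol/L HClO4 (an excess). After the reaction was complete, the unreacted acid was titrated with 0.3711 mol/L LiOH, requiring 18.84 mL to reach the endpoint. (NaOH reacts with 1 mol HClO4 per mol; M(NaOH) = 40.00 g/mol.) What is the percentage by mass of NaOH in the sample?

Total n(HClO4) added = 0.4089 x 0.03906 = 0.01597 mol.
n(LiOH) used = 0.3711 x 0.01884 = 0.006992 mol, which equals the excess n(HClO4).
So n(HClO4) consumed by the sample = 0.01597 - 0.006992 = 0.008980 mol.
n(NaOH) = 0.008980 / 1 = 0.008980 mol.
mass NaOH = 0.008980 x 40.00 = 0.3592 g, so %NaOH = 0.3592/0.4874 x 100 = 73.7%.

73.7%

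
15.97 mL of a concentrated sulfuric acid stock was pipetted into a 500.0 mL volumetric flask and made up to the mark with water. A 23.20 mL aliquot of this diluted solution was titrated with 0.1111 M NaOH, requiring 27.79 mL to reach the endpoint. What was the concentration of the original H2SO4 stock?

n(NaOH) = 0.1111 x 0.02779 = 0.003087 mol.
n(H2SO4) in the aliquot = 0.003087 x 1/2 = 0.001544 mol.
[diluted H2SO4] = 0.001544 / 0.02320 = 0.06654 M.
Dilution factor = 500.0/15.97 = 31.31, so [stock] = 0.06654 x 31.31 = 2.08 M.

2.08 M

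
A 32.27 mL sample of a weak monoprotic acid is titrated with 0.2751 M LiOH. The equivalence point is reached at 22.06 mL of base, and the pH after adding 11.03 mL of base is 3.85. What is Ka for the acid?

1.4 x 10^-4

11.03 mL is half of the equivalence volume, so this is the half-equivalence point where [HA] = [A^-].
At half-equivalence pH = pKa, so pKa = 3.85.
Ka = 10^(-3.85) = 1.4 x 10^-4.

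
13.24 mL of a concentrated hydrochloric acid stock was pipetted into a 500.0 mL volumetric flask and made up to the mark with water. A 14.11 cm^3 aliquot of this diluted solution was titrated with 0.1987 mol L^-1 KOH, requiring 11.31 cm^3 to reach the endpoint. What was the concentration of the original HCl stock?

6.01 M

n(KOH) = 0.1987 x 0.01131 = 0.002247 mol.
n(HCl) in the aliquot = 0.002247 mol.
[diluted HCl] = 0.002247 / 0.01411 = 0.1593 M.
Dilution factor = 500.0/13.24 = 37.76, so [stock] = 0.1593 x 37.76 = 6.01 M.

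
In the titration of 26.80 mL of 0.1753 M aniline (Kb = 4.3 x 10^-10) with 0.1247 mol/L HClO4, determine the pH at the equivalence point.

2.89

n(C6H5NH2) = 0.1753 x 0.02680 = 0.004698 mol; V(HClO4) at equivalence = 0.004698/0.1247 = 0.03767 L.
At equivalence the base is fully converted to C6H5NH3+; total volume = 0.06447 L, so [C6H5NH3+] = 0.004698/0.06447 = 0.07287 M.
Ka(C6H5NH3+) = Kw/Kb = 1.0e-14 / 4.3 x 10^-10 = 2.33e-5.
[H^+] = sqrt(Ka x [C6H5NH3+]) = sqrt(2.33e-5 x 0.07287) = 0.00130 M.
pH = -log(0.00130) = 2.89.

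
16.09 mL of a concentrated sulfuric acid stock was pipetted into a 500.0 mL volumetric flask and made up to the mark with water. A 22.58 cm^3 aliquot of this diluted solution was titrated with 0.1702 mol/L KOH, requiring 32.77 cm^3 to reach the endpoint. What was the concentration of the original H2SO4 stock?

3.84 M

n(KOH) = 0.1702 x 0.03277 = 0.005577 mol.
n(H2SO4) in the aliquot = 0.005577 x 1/2 = 0.002789 mol.
[diluted H2SO4] = 0.002789 / 0.02258 = 0.1235 M.
Dilution factor = 500.0/16.09 = 31.08, so [stock] = 0.1235 x 31.08 = 3.84 M.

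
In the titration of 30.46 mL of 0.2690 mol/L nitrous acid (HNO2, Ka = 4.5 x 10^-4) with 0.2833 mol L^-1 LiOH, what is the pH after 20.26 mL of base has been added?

3.72

Initial n(HNO2) = 0.2690 x 0.03046 = 0.008194 mol.
n(LiOH) added = 0.2833 x 0.02026 = 0.005740 mol, converting that many moles of HNO2 to NO2-.
Remaining n(HNO2) = 0.002454 mol; n(NO2-) = 0.005740 mol.
By Henderson-Hasselbalch, pH = pKa + log([A^-]/[HA]) = 3.35 + log(0.005740/0.002454) = 3.35 + (+0.37) = 3.72.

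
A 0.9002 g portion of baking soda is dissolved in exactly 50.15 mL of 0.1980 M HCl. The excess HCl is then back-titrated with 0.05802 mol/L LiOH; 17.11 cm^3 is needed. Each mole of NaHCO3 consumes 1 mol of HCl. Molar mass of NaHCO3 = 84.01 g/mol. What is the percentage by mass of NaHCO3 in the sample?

83.4%

Total n(HCl) added = 0.1980 x 0.05015 = 0.009930 mol.
n(LiOH) used = 0.05802 x 0.01711 = 0.0009927 mol, which equals the excess n(HCl).
So n(HCl) consumed by the sample = 0.009930 - 0.0009927 = 0.008937 mol.
n(NaHCO3) = 0.008937 / 1 = 0.008937 mol.
mass NaHCO3 = 0.008937 x 84.01 = 0.7508 g, so %NaHCO3 = 0.7508/0.9002 x 100 = 83.4%.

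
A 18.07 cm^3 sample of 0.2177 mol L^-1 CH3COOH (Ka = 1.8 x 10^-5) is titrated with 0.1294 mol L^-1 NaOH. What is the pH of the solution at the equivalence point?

8.83

n(CH3COOH) = 0.2177 x 0.01807 = 0.003934 mol; V(NaOH) at equivalence = 0.003934/0.1294 = 0.03040 L.
At equivalence all the acid is converted to CH3COO-; total volume = 0.01807 + 0.03040 = 0.04847 L, so [CH3COO-] = 0.003934/0.04847 = 0.08116 M.
Kb = Kw/Ka = 1.0e-14 / 1.8 x 10^-5 = 5.56e-10.
[OH^-] = sqrt(Kb x [CH3COO-]) = sqrt(5.56e-10 x 0.08116) = 6.71e-6 M.
pOH = 5.17, so pH = 14.00 - 5.17 = 8.83.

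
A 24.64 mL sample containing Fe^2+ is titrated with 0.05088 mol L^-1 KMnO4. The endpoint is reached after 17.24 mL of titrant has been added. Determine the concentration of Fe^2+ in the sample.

n(KMnO4) = 0.05088 x 0.01724 = 0.0008772 mol.
From the balanced equation, 1 mol KMnO4 reacts with 5 mol Fe^2+, so n(Fe^2+) = 0.0008772 x 5/1 = 0.004386 mol.
[Fe^2+] = 0.004386 / 0.02464 L = 0.178 M.

0.178 M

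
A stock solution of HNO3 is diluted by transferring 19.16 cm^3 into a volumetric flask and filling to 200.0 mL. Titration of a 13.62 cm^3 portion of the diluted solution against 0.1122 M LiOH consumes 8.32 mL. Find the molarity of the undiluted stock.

0.715 M

n(LiOH) = 0.1122 x 0.008320 = 0.0009335 mol.
n(HNO3) in the aliquot = 0.0009335 mol.
[diluted HNO3] = 0.0009335 / 0.01362 = 0.06854 M.
Dilution factor = 200.0/19.16 = 10.44, so [stock] = 0.06854 x 10.44 = 0.715 M.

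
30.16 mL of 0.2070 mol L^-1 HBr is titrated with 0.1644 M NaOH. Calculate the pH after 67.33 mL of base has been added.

n(acid) = 0.2070 x 0.03016 = 0.006243 mol; n(NaOH) added = 0.1644 x 0.06733 = 0.01107 mol.
Base is in excess by 0.01107 - 0.006243 = 0.004826 mol in a total volume of 0.09749 L.
[OH^-] = 0.004826/0.09749 = 0.04950 M, so pOH = 1.31 and pH = 14.00 - 1.31 = 12.69.

12.69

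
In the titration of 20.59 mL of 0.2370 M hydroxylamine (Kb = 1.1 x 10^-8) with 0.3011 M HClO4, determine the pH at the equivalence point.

n(NH2OH) = 0.2370 x 0.02059 = 0.004880 mol; V(HClO4) at equivalence = 0.004880/0.3011 = 0.01621 L.
At equivalence the base is fully converted to NH3OH+; total volume = 0.03680 L, so [NH3OH+] = 0.004880/0.03680 = 0.1326 M.
Ka(NH3OH+) = Kw/Kb = 1.0e-14 / 1.1 x 10^-8 = 9.09e-7.
[H^+] = sqrt(Ka x [NH3OH+]) = sqrt(9.09e-7 x 0.1326) = 0.000347 M.
pH = -log(0.000347) = 3.46.

3.46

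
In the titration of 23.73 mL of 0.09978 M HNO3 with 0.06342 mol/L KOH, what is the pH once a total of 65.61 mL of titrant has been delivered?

n(acid) = 0.09978 x 0.02373 = 0.002368 mol; n(KOH) added = 0.06342 x 0.06561 = 0.004161 mol.
Base is in excess by 0.004161 - 0.002368 = 0.001793 mol in a total volume of 0.08934 L.
[OH^-] = 0.001793/0.08934 = 0.02007 M, so pOH = 1.70 and pH = 14.00 - 1.70 = 12.30.

12.30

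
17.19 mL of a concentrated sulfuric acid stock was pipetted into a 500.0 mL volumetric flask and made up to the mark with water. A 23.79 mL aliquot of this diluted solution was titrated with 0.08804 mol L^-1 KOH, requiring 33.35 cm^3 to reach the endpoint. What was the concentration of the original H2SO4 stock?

1.79 M

n(KOH) = 0.08804 x 0.03335 = 0.002936 mol.
n(H2SO4) in the aliquot = 0.002936 x 1/2 = 0.001468 mol.
[diluted H2SO4] = 0.001468 / 0.02379 = 0.06171 M.
Dilution factor = 500.0/17.19 = 29.09, so [stock] = 0.06171 x 29.09 = 1.79 M.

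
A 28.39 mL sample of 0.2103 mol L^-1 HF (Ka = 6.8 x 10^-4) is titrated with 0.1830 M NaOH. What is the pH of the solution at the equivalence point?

n(HF) = 0.2103 x 0.02839 = 0.005970 mol; V(NaOH) at equivalence = 0.005970/0.1830 = 0.03263 L.
At equivalence all the acid is converted to F-; total volume = 0.02839 + 0.03263 = 0.06102 L, so [F-] = 0.005970/0.06102 = 0.09785 M.
Kb = Kw/Ka = 1.0e-14 / 6.8 x 10^-4 = 1.47e-11.
[OH^-] = sqrt(Kb x [F-]) = sqrt(1.47e-11 x 0.09785) = 1.20e-6 M.
pOH = 5.92, so pH = 14.00 - 5.92 = 8.08.

8.08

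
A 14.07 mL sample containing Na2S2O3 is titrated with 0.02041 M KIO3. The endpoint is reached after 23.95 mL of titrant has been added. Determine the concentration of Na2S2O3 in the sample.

n(KIO3) = 0.02041 x 0.02395 = 0.0004888 mol.
From the balanced equation, 1 mol KIO3 reacts with 6 mol Na2S2O3, so n(Na2S2O3) = 0.0004888 x 6/1 = 0.002933 mol.
[Na2S2O3] = 0.002933 / 0.01407 L = 0.208 M.

0.208 M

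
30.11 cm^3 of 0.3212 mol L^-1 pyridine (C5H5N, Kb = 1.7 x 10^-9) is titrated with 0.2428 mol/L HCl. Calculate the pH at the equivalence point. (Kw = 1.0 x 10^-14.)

3.04

n(C5H5N) = 0.3212 x 0.03011 = 0.009671 mol; V(HCl) at equivalence = 0.009671/0.2428 = 0.03983 L.
At equivalence the base is fully converted to C5H5NH+; total volume = 0.06994 L, so [C5H5NH+] = 0.009671/0.06994 = 0.1383 M.
Ka(C5H5NH+) = Kw/Kb = 1.0e-14 / 1.7 x 10^-9 = 5.88e-6.
[H^+] = sqrt(Ka x [C5H5NH+]) = sqrt(5.88e-6 x 0.1383) = 0.000902 M.
pH = -log(0.000902) = 3.04.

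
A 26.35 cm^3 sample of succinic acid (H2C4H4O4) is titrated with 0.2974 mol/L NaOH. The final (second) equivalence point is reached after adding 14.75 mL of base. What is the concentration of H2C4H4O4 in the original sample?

0.0832 M

n(NaOH) = 0.2974 x 0.01475 = 0.004387 mol.
At the final (second) equivalence point, 2 mol OH^- react per mol H2C4H4O4, so n(H2C4H4O4) = 0.004387 / 2 = 0.002193 mol.
[H2C4H4O4] = 0.002193 / 0.02635 L = 0.0832 M.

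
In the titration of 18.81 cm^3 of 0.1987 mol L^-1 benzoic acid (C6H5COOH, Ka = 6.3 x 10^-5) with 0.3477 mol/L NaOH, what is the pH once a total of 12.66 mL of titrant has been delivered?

12.32

n(acid) = 0.1987 x 0.01881 = 0.003738 mol; n(NaOH) added = 0.3477 x 0.01266 = 0.004402 mol.
Base is in excess by 0.004402 - 0.003738 = 0.0006643 mol in a total volume of 0.03147 L.
[OH^-] = 0.0006643/0.03147 = 0.02111 M, so pOH = 1.68 and pH = 14.00 - 1.68 = 12.32.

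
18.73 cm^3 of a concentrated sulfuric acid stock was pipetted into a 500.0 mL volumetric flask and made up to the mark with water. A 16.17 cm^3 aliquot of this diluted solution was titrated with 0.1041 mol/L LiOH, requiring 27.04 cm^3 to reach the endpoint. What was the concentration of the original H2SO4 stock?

2.32 M

n(LiOH) = 0.1041 x 0.02704 = 0.002815 mol.
n(H2SO4) in the aliquot = 0.002815 x 1/2 = 0.001407 mol.
[diluted H2SO4] = 0.001407 / 0.01617 = 0.08704 M.
Dilution factor = 500.0/18.73 = 26.70, so [stock] = 0.08704 x 26.70 = 2.32 M.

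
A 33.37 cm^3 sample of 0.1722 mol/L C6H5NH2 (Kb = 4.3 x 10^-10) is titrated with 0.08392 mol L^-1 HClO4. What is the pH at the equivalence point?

2.94

n(C6H5NH2) = 0.1722 x 0.03337 = 0.005746 mol; V(HClO4) at equivalence = 0.005746/0.08392 = 0.06847 L.
At equivalence the base is fully converted to C6H5NH3+; total volume = 0.1018 L, so [C6H5NH3+] = 0.005746/0.1018 = 0.05642 M.
Ka(C6H5NH3+) = Kw/Kb = 1.0e-14 / 4.3 x 10^-10 = 2.33e-5.
[H^+] = sqrt(Ka x [C6H5NH3+]) = sqrt(2.33e-5 x 0.05642) = 0.00115 M.
pH = -log(0.00115) = 2.94.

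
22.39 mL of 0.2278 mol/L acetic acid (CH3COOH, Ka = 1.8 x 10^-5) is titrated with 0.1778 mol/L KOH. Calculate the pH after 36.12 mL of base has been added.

n(acid) = 0.2278 x 0.02239 = 0.005100 mol; n(KOH) added = 0.1778 x 0.03612 = 0.006422 mol.
Base is in excess by 0.006422 - 0.005100 = 0.001322 mol in a total volume of 0.05851 L.
[OH^-] = 0.001322/0.05851 = 0.02259 M, so pOH = 1.65 and pH = 14.00 - 1.65 = 12.35.

12.35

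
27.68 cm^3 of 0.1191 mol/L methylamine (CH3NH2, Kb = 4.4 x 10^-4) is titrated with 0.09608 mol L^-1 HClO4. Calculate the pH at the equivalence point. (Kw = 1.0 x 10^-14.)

5.96

n(CH3NH2) = 0.1191 x 0.02768 = 0.003297 mol; V(HClO4) at equivalence = 0.003297/0.09608 = 0.03431 L.
At equivalence the base is fully converted to CH3NH3+; total volume = 0.06199 L, so [CH3NH3+] = 0.003297/0.06199 = 0.05318 M.
Ka(CH3NH3+) = Kw/Kb = 1.0e-14 / 4.4 x 10^-4 = 2.27e-11.
[H^+] = sqrt(Ka x [CH3NH3+]) = sqrt(2.27e-11 x 0.05318) = 1.10e-6 M.
pH = -log(1.10e-6) = 5.96.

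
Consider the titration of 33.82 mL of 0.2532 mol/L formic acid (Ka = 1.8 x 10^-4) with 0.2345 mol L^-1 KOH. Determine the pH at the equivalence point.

n(HCOOH) = 0.2532 x 0.03382 = 0.008563 mol; V(KOH) at equivalence = 0.008563/0.2345 = 0.03652 L.
At equivalence all the acid is converted to HCOO-; total volume = 0.03382 + 0.03652 = 0.07034 L, so [HCOO-] = 0.008563/0.07034 = 0.1217 M.
Kb = Kw/Ka = 1.0e-14 / 1.8 x 10^-4 = 5.56e-11.
[OH^-] = sqrt(Kb x [HCOO-]) = sqrt(5.56e-11 x 0.1217) = 2.60e-6 M.
pOH = 5.58, so pH = 14.00 - 5.58 = 8.42.

8.42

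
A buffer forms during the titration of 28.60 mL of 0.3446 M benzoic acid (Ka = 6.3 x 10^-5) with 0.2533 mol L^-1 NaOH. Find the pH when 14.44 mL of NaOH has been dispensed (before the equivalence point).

Initial n(C6H5COOH) = 0.3446 x 0.02860 = 0.009856 mol.
n(NaOH) added = 0.2533 x 0.01444 = 0.003658 mol, converting that many moles of C6H5COOH to C6H5COO-.
Remaining n(C6H5COOH) = 0.006198 mol; n(C6H5COO-) = 0.003658 mol.
By Henderson-Hasselbalch, pH = pKa + log([A^-]/[HA]) = 4.20 + log(0.003658/0.006198) = 4.20 + (-0.23) = 3.97.

3.97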